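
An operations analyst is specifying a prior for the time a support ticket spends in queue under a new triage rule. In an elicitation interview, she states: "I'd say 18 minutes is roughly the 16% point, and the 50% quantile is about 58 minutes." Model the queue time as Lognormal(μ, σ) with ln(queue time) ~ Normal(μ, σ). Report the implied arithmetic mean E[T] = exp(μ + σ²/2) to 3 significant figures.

If T ~ Lognormal(μ,σ) then ln T ~ Normal(μ,σ), so the p-quantile of ln T is μ + z_p·σ.
ln(18) = 2.89 and ln(58) = 4.06; z_{0.16} = -0.9945, z_{0.5} = 0.
σ = (4.06 − 2.89)/(0 − (-0.9945)) = 1.177.
μ = 2.89 − (-0.9945)·1.177 = 4.060.
E[T] = exp(μ + σ²/2) = exp(4.060 + 0.6922) = 116 minutes.

E[T] ≈ 116 minutes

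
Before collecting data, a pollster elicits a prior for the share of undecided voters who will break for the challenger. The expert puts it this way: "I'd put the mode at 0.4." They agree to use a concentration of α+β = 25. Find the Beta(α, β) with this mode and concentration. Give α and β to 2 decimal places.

For α,β > 1 the Beta mode is (α−1)/(α+β−2). With α+β = 25, the mode is (α−1)/23.
Set (α−1)/23 = 0.4 → α = 1 + 0.4·23 = 10.20.
β = 25 − α = 14.80.

α = 10.20, β = 14.80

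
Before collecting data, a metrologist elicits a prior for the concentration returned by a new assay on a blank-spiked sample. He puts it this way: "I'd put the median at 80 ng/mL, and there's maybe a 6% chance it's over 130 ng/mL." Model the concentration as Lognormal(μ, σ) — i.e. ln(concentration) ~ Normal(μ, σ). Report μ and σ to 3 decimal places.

If T ~ Lognormal(μ,σ) then ln T ~ Normal(μ,σ), so the p-quantile of ln T is μ + z_p·σ.
ln(80) = 4.382 and ln(130) = 4.868; z_{0.5} = 0, z_{0.94} = 1.555.
σ = (4.868 − 4.382)/(1.555 − (0)) = 0.312.
μ = 4.382 − (0)·0.312 = 4.382.

μ ≈ 4.382, σ ≈ 0.312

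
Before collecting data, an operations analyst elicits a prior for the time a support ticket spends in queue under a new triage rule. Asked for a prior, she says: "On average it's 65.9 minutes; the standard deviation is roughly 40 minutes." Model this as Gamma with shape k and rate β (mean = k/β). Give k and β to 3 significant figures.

For Gamma(k, rate β): mean = k/β, variance = k/β², so CV = 1/√k.
CV = SD/mean = 40/65.9 = 0.607, hence k = 1/CV² = 2.71.
Then β = k/mean = 2.71/65.9 = 0.0412.

k ≈ 2.71, β ≈ 0.0412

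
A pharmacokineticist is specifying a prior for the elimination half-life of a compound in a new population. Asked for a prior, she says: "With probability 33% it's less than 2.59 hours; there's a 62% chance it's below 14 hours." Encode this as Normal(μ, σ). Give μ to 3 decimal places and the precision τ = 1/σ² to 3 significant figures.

The p-quantile of Normal(μ,σ) is μ + z_p·σ, with z_{0.33} = -0.4399 and z_{0.62} = 0.3055.
Eliminate σ: μ = (z₂·x₁ − z₁·x₂)/(z₂ − z₁) = (0.3055·2.59 − (-0.4399)·14)/0.7454 = 9.324.
Then σ = (x₂ − x₁)/(z₂ − z₁) = (14 − 2.59)/0.7454 = 15.307.
Precision τ = 1/σ² = 1/15.31² = 0.00427.

μ = 9.324, τ = 0.00427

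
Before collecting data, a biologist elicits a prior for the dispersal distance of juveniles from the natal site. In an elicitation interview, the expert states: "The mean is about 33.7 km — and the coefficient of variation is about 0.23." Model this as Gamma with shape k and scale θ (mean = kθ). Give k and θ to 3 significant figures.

k ≈ 18.9, θ ≈ 1.78

For Gamma(k, scale θ): mean = kθ, variance = kθ², so CV = 1/√k.
CV = 0.23, hence k = 1/CV² = 18.9.
Then θ = mean/k = 33.7/18.9 = 1.78.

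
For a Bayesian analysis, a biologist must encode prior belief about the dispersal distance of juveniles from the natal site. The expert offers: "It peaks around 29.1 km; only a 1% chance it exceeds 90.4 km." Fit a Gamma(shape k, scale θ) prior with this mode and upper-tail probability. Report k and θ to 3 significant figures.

Gamma(k,θ) with k>1 has mode (k−1)θ, so θ = 29.1/(k−1).
Need P(X < 90.4) = 0.99 with θ tied to k this way. Start at k = 2, θ = 29.1: P(X<90.4) ≈ 0.816.
Too low — raise k to concentrate. Iterating converges to k ≈ 4.47.
Then θ = 29.1/(4.47−1) ≈ 8.38.

k ≈ 4.47, θ ≈ 8.38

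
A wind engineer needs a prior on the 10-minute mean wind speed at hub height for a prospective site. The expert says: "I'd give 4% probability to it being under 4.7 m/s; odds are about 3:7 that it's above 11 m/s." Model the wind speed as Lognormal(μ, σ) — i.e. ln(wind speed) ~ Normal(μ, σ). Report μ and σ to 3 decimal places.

μ ≈ 2.202, σ ≈ 0.374

If T ~ Lognormal(μ,σ) then ln T ~ Normal(μ,σ), so the p-quantile of ln T is μ + z_p·σ.
ln(4.7) = 1.548 and ln(11) = 2.398; z_{0.04} = -1.751, z_{0.7} = 0.5244.
σ = (2.398 − 1.548)/(0.5244 − (-1.751)) = 0.374.
μ = 1.548 − (-1.751)·0.374 = 2.202.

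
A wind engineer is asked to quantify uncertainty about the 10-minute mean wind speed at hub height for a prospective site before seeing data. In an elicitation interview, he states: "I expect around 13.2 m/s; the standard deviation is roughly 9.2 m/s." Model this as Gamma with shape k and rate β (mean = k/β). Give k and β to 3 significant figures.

k ≈ 2.06, β ≈ 0.156

For Gamma(k, rate β): mean = k/β, variance = k/β², so CV = 1/√k.
CV = SD/mean = 9.2/13.2 = 0.697, hence k = 1/CV² = 2.06.
Then β = k/mean = 2.06/13.2 = 0.156.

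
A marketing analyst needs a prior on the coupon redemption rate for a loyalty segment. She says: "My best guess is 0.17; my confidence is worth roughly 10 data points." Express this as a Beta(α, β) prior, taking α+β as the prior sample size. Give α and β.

Under the effective-sample-size interpretation, Beta(α, β) has prior mean α/(α+β) and prior sample size α+β.
So α+β = 10 and α/(α+β) = 0.17, giving α = 0.17·10 = 1.7 and β = 10 − 1.7 = 8.3.

α = 1.7, β = 8.3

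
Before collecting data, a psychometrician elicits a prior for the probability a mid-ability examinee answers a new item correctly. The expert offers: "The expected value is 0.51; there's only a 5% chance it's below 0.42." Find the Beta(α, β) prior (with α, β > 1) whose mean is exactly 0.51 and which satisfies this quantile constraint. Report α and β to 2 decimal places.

With mean 0.51 fixed, write α = 0.51s, β = 0.49s where s = α+β.
Need P(θ < 0.42) = 0.05 under Beta(0.51s, 0.49s). Normal approximation: (q−m)/√(m(1−m)/s) ≈ z_{0.05} = -1.64, so s ≈ 0.51·0.49·(-1.64)²/(0.42−0.51)² = 83.5.
At s = 83.5: P(θ<0.42) ≈ 0.049. Adjusting to match 0.05 gives s ≈ 82.86.
So α = 0.51·82.86 ≈ 42.26, β = 0.49·82.86 ≈ 40.60.

α ≈ 42.26, β ≈ 40.60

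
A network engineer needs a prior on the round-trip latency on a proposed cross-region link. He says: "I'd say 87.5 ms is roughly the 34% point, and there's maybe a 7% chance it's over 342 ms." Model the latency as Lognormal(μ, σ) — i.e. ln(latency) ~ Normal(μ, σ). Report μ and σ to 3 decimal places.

If T ~ Lognormal(μ,σ) then ln T ~ Normal(μ,σ), so the p-quantile of ln T is μ + z_p·σ.
ln(87.5) = 4.472 and ln(342) = 5.835; z_{0.34} = -0.4125, z_{0.93} = 1.476.
σ = (5.835 − 4.472)/(1.476 − (-0.4125)) = 0.722.
μ = 4.472 − (-0.4125)·0.722 = 4.769.

μ ≈ 4.769, σ ≈ 0.722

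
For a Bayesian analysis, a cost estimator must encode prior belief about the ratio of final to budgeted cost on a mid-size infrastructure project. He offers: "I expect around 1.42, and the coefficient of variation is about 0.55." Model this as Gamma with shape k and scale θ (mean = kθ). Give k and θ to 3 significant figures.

For Gamma(k, scale θ): mean = kθ, variance = kθ², so CV = 1/√k.
CV = 0.55, hence k = 1/CV² = 3.31.
Then θ = mean/k = 1.42/3.31 = 0.43.

k ≈ 3.31, θ ≈ 0.43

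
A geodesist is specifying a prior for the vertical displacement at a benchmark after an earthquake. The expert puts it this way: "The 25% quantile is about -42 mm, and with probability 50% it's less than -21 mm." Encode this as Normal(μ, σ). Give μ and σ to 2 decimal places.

μ = -21.00, σ = 31.13

The p-quantile of Normal(μ,σ) is μ + z_p·σ, with z_{0.25} = -0.6745 and z_{0.5} = 0.
Eliminate σ: μ = (z₂·x₁ − z₁·x₂)/(z₂ − z₁) = (0·-42 − (-0.6745)·-21)/0.6745 = -21.00.
Then σ = (x₂ − x₁)/(z₂ − z₁) = (-21 − -42)/0.6745 = 31.13.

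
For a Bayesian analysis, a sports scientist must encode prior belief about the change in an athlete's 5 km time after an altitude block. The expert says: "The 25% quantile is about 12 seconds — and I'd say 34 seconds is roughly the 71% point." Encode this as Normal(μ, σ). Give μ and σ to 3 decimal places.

The p-quantile of Normal(μ,σ) is μ + z_p·σ, with z_{0.25} = -0.6745 and z_{0.71} = 0.5534.
Eliminate σ: μ = (z₂·x₁ − z₁·x₂)/(z₂ − z₁) = (0.5534·12 − (-0.6745)·34)/1.228 = 24.085.
Then σ = (x₂ − x₁)/(z₂ − z₁) = (34 − 12)/1.228 = 17.917.

μ = 24.085, σ = 17.917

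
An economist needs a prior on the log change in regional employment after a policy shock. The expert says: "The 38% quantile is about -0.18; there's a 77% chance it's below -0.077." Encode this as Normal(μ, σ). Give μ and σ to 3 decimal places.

μ = -0.150, σ = 0.099

For Normal(μ,σ), the p-quantile is μ + z_p·σ. Here z_{0.38} = -0.3055, z_{0.77} = 0.7388.
So -0.18 = μ − 0.3055σ and -0.077 = μ + 0.7388σ.
Subtracting: σ = (-0.077 − -0.18)/(0.7388 − (-0.3055)) = 0.099.
Then μ = -0.18 − (-0.3055)·0.099 = -0.150.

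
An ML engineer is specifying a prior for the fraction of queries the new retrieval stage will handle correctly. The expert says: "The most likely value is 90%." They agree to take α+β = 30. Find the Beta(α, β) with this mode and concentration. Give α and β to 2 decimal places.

α = 26.20, β = 3.80

For α,β > 1 the Beta mode is (α−1)/(α+β−2). With α+β = 30, the mode is (α−1)/28.
Set (α−1)/28 = 0.9 → α = 1 + 0.9·28 = 26.20.
β = 30 − α = 3.80.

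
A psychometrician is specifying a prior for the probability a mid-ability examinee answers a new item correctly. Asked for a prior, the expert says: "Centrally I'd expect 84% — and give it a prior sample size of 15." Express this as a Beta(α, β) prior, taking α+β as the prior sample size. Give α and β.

α = 12.6, β = 2.4

Under the effective-sample-size interpretation, Beta(α, β) has prior mean α/(α+β) and prior sample size α+β.
So α+β = 15 and α/(α+β) = 0.84, giving α = 0.84·15 = 12.6 and β = 15 − 12.6 = 2.4.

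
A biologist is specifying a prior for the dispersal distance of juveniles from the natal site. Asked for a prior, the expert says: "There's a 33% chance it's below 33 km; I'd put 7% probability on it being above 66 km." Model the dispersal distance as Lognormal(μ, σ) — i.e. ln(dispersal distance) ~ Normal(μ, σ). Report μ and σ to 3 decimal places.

μ ≈ 3.656, σ ≈ 0.362

If T ~ Lognormal(μ,σ) then ln T ~ Normal(μ,σ), so the p-quantile of ln T is μ + z_p·σ.
ln(33) = 3.497 and ln(66) = 4.19; z_{0.33} = -0.4399, z_{0.93} = 1.476.
σ = (4.19 − 3.497)/(1.476 − (-0.4399)) = 0.362.
μ = 3.497 − (-0.4399)·0.362 = 3.656.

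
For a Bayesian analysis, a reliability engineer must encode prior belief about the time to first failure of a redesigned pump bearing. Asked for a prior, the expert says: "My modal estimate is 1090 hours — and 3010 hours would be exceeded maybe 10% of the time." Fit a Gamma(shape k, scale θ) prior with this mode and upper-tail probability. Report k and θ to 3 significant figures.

k ≈ 2.85, θ ≈ 588

Gamma(k,θ) with k>1 has mode (k−1)θ, so θ = 1090/(k−1).
Need P(X < 3010) = 0.9 with θ tied to k this way. Start at k = 2, θ = 1090: P(X<3010) ≈ 0.762.
Too low — raise k to concentrate. Iterating converges to k ≈ 2.85.
Then θ = 1090/(2.85−1) ≈ 588.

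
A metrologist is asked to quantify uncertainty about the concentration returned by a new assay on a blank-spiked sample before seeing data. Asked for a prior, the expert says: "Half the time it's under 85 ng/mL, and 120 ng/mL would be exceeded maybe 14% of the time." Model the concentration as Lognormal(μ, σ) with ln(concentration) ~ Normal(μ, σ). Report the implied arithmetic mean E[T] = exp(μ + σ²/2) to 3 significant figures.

If T ~ Lognormal(μ,σ) then ln T ~ Normal(μ,σ), so the p-quantile of ln T is μ + z_p·σ.
ln(85) = 4.443 and ln(120) = 4.787; z_{0.5} = 0, z_{0.86} = 1.08.
σ = (4.787 − 4.443)/(1.08 − (0)) = 0.319.
μ = 4.443 − (0)·0.319 = 4.443.
E[T] = exp(μ + σ²/2) = exp(4.443 + 0.0509) = 89.4 ng/mL.

E[T] ≈ 89.4 ng/mL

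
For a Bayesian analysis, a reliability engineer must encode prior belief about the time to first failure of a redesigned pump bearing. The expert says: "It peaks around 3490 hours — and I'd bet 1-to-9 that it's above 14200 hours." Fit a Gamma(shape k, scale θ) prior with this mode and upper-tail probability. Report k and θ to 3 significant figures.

k ≈ 1.93, θ ≈ 3750

Gamma(k,θ) with k>1 has mode (k−1)θ, so θ = 3490/(k−1).
Need P(X < 14200) = 0.9 with θ tied to k this way. Start at k = 2, θ = 3490: P(X<14200) ≈ 0.913.
Too high — lower k to spread out. Iterating converges to k ≈ 1.93.
Then θ = 3490/(1.93−1) ≈ 3750.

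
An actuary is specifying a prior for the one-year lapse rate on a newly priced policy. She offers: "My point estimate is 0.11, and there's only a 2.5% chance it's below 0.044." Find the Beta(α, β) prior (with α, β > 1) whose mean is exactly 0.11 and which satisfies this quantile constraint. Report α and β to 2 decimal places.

α ≈ 6.43, β ≈ 52.02

With mean 0.11 fixed, write α = 0.11s, β = 0.89s where s = α+β.
Need P(θ < 0.044) = 0.025 under Beta(0.11s, 0.89s). Normal approximation: (q−m)/√(m(1−m)/s) ≈ z_{0.025} = -1.96, so s ≈ 0.11·0.89·(-1.96)²/(0.044−0.11)² = 86.3.
At s = 86.3: P(θ<0.044) ≈ 0.008. Adjusting to match 0.025 gives s ≈ 58.44.
So α = 0.11·58.44 ≈ 6.43, β = 0.89·58.44 ≈ 52.02.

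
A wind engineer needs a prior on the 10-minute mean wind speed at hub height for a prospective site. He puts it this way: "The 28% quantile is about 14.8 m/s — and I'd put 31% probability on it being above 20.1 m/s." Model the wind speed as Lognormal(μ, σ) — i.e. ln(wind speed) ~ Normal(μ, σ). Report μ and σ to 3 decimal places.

μ ≈ 2.860, σ ≈ 0.284

If T ~ Lognormal(μ,σ) then ln T ~ Normal(μ,σ), so the p-quantile of ln T is μ + z_p·σ.
ln(14.8) = 2.695 and ln(20.1) = 3.001; z_{0.28} = -0.5828, z_{0.69} = 0.4959.
σ = (3.001 − 2.695)/(0.4959 − (-0.5828)) = 0.284.
μ = 2.695 − (-0.5828)·0.284 = 2.860.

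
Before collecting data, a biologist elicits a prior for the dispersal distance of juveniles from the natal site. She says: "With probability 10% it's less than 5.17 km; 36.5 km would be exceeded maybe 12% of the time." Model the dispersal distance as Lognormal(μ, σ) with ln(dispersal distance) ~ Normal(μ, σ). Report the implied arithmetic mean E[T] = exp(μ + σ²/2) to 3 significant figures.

E[T] ≈ 19.7 km

If T ~ Lognormal(μ,σ) then ln T ~ Normal(μ,σ), so the p-quantile of ln T is μ + z_p·σ.
ln(5.17) = 1.643 and ln(36.5) = 3.597; z_{0.1} = -1.282, z_{0.88} = 1.175.
σ = (3.597 − 1.643)/(1.175 − (-1.282)) = 0.796.
μ = 1.643 − (-1.282)·0.796 = 2.662.
E[T] = exp(μ + σ²/2) = exp(2.662 + 0.3165) = 19.7 km.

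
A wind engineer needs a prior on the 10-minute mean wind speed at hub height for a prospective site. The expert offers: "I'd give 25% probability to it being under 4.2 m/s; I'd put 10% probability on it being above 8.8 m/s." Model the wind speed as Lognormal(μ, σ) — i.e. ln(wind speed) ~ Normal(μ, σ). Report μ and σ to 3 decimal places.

μ ≈ 1.690, σ ≈ 0.378

If T ~ Lognormal(μ,σ) then ln T ~ Normal(μ,σ), so the p-quantile of ln T is μ + z_p·σ.
ln(4.2) = 1.435 and ln(8.8) = 2.175; z_{0.25} = -0.6745, z_{0.9} = 1.282.
σ = (2.175 − 1.435)/(1.282 − (-0.6745)) = 0.378.
μ = 1.435 − (-0.6745)·0.378 = 1.690.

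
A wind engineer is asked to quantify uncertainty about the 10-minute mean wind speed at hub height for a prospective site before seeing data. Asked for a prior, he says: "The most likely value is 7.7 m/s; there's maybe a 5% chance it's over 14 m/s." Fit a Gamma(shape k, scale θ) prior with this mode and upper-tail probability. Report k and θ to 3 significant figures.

k ≈ 8.79, θ ≈ 0.988

Gamma(k,θ) with k>1 has mode (k−1)θ, so θ = 7.7/(k−1).
Need P(X < 14) = 0.95 with θ tied to k this way. Start at k = 2, θ = 7.7: P(X<14) ≈ 0.543.
Too low — raise k to concentrate. Iterating converges to k ≈ 8.79.
Then θ = 7.7/(8.79−1) ≈ 0.988.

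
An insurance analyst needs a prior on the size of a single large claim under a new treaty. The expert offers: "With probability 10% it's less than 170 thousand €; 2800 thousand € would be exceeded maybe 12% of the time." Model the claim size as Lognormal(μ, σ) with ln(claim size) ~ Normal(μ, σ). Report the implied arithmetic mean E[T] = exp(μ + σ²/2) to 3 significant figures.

E[T] ≈ 1400 thousand €

If T ~ Lognormal(μ,σ) then ln T ~ Normal(μ,σ), so the p-quantile of ln T is μ + z_p·σ.
ln(170) = 5.136 and ln(2800) = 7.937; z_{0.1} = -1.282, z_{0.88} = 1.175.
σ = (7.937 − 5.136)/(1.175 − (-1.282)) = 1.140.
μ = 5.136 − (-1.282)·1.140 = 6.597.
E[T] = exp(μ + σ²/2) = exp(6.597 + 0.6503) = 1400 thousand €.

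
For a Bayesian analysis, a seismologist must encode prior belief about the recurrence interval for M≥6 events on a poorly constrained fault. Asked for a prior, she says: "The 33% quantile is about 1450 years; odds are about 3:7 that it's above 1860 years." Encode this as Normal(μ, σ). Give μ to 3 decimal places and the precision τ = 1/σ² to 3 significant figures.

For Normal(μ,σ), the p-quantile is μ + z_p·σ. Here z_{0.33} = -0.4399, z_{0.7} = 0.5244.
So 1450 = μ − 0.4399σ and 1860 = μ + 0.5244σ.
Subtracting: σ = (1860 − 1450)/(0.5244 − (-0.4399)) = 425.173.
Then μ = 1450 − (-0.4399)·425.173 = 1637.039.
Precision τ = 1/σ² = 1/425.2² = 5.53e-06.

μ = 1637.039, τ = 5.53e-06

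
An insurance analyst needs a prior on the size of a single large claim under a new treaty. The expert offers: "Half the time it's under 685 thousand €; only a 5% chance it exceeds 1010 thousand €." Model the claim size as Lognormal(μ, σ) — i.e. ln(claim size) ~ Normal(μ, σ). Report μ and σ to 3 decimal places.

If T ~ Lognormal(μ,σ) then ln T ~ Normal(μ,σ), so the p-quantile of ln T is μ + z_p·σ.
ln(685) = 6.529 and ln(1010) = 6.918; z_{0.5} = 0, z_{0.95} = 1.645.
σ = (6.918 − 6.529)/(1.645 − (0)) = 0.236.
μ = 6.529 − (0)·0.236 = 6.529.

μ ≈ 6.529, σ ≈ 0.236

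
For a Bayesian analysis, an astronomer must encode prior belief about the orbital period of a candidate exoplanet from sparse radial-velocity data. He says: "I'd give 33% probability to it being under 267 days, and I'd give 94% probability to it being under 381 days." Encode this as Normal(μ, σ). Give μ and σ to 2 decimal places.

μ = 292.14, σ = 57.15

For Normal(μ,σ), the p-quantile is μ + z_p·σ. Here z_{0.33} = -0.4399, z_{0.94} = 1.555.
So 267 = μ − 0.4399σ and 381 = μ + 1.555σ.
Subtracting: σ = (381 − 267)/(1.555 − (-0.4399)) = 57.15.
Then μ = 267 − (-0.4399)·57.15 = 292.14.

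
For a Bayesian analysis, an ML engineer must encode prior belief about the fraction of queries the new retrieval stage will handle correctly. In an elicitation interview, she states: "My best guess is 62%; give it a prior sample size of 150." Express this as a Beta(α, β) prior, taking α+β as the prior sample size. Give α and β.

α = 93, β = 57

Under the effective-sample-size interpretation, Beta(α, β) has prior mean α/(α+β) and prior sample size α+β.
So α+β = 150 and α/(α+β) = 0.62, giving α = 0.62·150 = 93 and β = 150 − 93 = 57.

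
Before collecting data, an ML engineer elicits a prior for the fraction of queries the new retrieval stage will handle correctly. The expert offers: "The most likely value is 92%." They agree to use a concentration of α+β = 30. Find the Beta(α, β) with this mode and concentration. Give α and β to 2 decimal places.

For α,β > 1 the Beta mode is (α−1)/(α+β−2). With α+β = 30, the mode is (α−1)/28.
Set (α−1)/28 = 0.92 → α = 1 + 0.92·28 = 26.76.
β = 30 − α = 3.24.

α = 26.76, β = 3.24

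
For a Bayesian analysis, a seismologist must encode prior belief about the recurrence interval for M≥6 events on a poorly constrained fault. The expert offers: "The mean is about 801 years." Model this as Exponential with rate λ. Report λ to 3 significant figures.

Exponential mean = 1/λ, so λ = 1/801.0 = 0.00125.

λ ≈ 0.00125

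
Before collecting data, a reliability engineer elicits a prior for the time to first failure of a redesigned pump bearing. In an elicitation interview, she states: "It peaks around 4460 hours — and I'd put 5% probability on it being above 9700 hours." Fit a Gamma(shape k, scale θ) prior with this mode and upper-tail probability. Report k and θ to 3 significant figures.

Gamma(k,θ) with k>1 has mode (k−1)θ, so θ = 4460/(k−1).
Need P(X < 9700) = 0.95 with θ tied to k this way. Start at k = 2, θ = 4460: P(X<9700) ≈ 0.639.
Too low — raise k to concentrate. Iterating converges to k ≈ 5.56.
Then θ = 4460/(5.56−1) ≈ 978.

k ≈ 5.56, θ ≈ 978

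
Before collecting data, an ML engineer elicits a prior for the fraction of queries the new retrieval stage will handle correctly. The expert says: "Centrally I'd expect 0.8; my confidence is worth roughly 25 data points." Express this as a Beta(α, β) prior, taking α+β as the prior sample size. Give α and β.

Under the effective-sample-size interpretation, Beta(α, β) has prior mean α/(α+β) and prior sample size α+β.
So α+β = 25 and α/(α+β) = 0.8, giving α = 0.8·25 = 20 and β = 25 − 20 = 5.

α = 20, β = 5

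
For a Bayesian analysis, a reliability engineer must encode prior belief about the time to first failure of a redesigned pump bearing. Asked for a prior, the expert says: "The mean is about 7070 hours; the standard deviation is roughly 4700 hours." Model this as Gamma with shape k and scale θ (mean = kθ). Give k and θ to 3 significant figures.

For Gamma(k, scale θ): mean = kθ, variance = kθ², so CV = 1/√k.
CV = SD/mean = 4700/7070 = 0.6648, hence k = 1/CV² = 2.26.
Then θ = mean/k = 7070/2.26 = 3120.

k ≈ 2.26, θ ≈ 3120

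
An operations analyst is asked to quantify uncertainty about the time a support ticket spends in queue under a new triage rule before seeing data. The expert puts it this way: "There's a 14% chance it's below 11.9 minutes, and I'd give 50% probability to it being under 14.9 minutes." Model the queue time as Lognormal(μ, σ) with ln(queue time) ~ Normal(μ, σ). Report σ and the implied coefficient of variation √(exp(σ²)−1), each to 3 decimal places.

If T ~ Lognormal(μ,σ) then ln T ~ Normal(μ,σ), so the p-quantile of ln T is μ + z_p·σ.
ln(11.9) = 2.477 and ln(14.9) = 2.701; z_{0.14} = -1.08, z_{0.5} = 0.
σ = (2.701 − 2.477)/(0 − (-1.08)) = 0.208.
μ = 2.477 − (-1.08)·0.208 = 2.701.
CV = √(exp(σ²)−1) = √(exp(0.0433)−1) = 0.210.

σ ≈ 0.208, CV ≈ 0.210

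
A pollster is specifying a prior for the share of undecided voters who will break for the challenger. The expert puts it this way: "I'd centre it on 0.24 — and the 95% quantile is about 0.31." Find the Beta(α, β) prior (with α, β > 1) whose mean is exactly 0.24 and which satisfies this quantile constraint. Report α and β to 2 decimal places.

With mean 0.24 fixed, write α = 0.24s, β = 0.76s where s = α+β.
Need P(θ < 0.31) = 0.95 under Beta(0.24s, 0.76s). Normal approximation: (q−m)/√(m(1−m)/s) ≈ z_{0.95} = 1.64, so s ≈ 0.24·0.76·(1.64)²/(0.31−0.24)² = 100.7.
At s = 100.7: P(θ<0.31) ≈ 0.944. Adjusting to match 0.95 gives s ≈ 107.90.
So α = 0.24·107.90 ≈ 25.90, β = 0.76·107.90 ≈ 82.01.

α ≈ 25.90, β ≈ 82.01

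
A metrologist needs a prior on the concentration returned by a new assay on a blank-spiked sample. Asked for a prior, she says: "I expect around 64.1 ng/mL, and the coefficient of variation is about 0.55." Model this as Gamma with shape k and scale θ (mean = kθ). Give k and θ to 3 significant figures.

k ≈ 3.31, θ ≈ 19.4

For Gamma(k, scale θ): mean = kθ, variance = kθ², so CV = 1/√k.
CV = 0.55, hence k = 1/CV² = 3.31.
Then θ = mean/k = 64.1/3.31 = 19.4.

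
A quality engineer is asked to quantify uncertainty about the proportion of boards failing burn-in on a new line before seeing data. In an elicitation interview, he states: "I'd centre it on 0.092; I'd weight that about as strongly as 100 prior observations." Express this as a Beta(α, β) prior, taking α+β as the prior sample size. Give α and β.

α = 9.2, β = 90.8

Under the effective-sample-size interpretation, Beta(α, β) has prior mean α/(α+β) and prior sample size α+β.
So α+β = 100 and α/(α+β) = 0.092, giving α = 0.092·100 = 9.2 and β = 100 − 9.2 = 90.8.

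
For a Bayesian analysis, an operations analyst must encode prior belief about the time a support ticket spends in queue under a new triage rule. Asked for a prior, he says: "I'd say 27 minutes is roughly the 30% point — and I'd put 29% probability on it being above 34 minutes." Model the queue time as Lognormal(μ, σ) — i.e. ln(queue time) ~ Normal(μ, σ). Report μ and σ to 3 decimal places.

μ ≈ 3.408, σ ≈ 0.214

If T ~ Lognormal(μ,σ) then ln T ~ Normal(μ,σ), so the p-quantile of ln T is μ + z_p·σ.
ln(27) = 3.296 and ln(34) = 3.526; z_{0.3} = -0.5244, z_{0.71} = 0.5534.
σ = (3.526 − 3.296)/(0.5534 − (-0.5244)) = 0.214.
μ = 3.296 − (-0.5244)·0.214 = 3.408.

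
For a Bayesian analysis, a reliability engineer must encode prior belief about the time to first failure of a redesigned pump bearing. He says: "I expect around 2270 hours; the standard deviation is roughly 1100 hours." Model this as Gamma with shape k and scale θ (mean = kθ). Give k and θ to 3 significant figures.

For Gamma(k, scale θ): mean = kθ, variance = kθ², so CV = 1/√k.
CV = SD/mean = 1100/2270 = 0.4846, hence k = 1/CV² = 4.26.
Then θ = mean/k = 2270/4.26 = 533.

k ≈ 4.26, θ ≈ 533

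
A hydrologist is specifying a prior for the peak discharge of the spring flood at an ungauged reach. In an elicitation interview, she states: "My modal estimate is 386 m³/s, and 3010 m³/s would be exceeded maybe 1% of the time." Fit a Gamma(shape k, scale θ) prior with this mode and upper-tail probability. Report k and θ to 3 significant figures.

k ≈ 1.8, θ ≈ 480

Gamma(k,θ) with k>1 has mode (k−1)θ, so θ = 386/(k−1).
Need P(X < 3010) = 0.99 with θ tied to k this way. Start at k = 2, θ = 386: P(X<3010) ≈ 0.996.
Too high — lower k to spread out. Iterating converges to k ≈ 1.8.
Then θ = 386/(1.8−1) ≈ 480.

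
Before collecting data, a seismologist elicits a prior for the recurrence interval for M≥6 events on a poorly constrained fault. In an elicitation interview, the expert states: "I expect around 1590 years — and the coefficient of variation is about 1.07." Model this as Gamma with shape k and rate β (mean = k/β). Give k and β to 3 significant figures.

k ≈ 0.873, β ≈ 0.000549

For Gamma(k, rate β): mean = k/β, variance = k/β², so CV = 1/√k.
CV = 1.07, hence k = 1/CV² = 0.873.
Then β = k/mean = 0.873/1590 = 0.000549.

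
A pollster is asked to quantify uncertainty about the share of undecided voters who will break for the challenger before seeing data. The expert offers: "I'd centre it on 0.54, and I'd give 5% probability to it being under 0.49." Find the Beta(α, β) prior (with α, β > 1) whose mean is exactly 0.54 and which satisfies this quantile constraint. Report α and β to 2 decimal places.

α ≈ 145.68, β ≈ 124.10

With mean 0.54 fixed, write α = 0.54s, β = 0.46s where s = α+β.
Need P(θ < 0.49) = 0.05 under Beta(0.54s, 0.46s). Normal approximation: (q−m)/√(m(1−m)/s) ≈ z_{0.05} = -1.64, so s ≈ 0.54·0.46·(-1.64)²/(0.49−0.54)² = 268.8.
At s = 268.8: P(θ<0.49) ≈ 0.050. Adjusting to match 0.05 gives s ≈ 269.79.
So α = 0.54·269.79 ≈ 145.68, β = 0.46·269.79 ≈ 124.10.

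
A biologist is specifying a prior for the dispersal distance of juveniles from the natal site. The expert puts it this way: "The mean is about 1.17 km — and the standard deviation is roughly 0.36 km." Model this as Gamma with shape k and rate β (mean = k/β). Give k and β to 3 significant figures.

k ≈ 10.6, β ≈ 9.03

For Gamma(k, rate β): mean = k/β, variance = k/β², so CV = 1/√k.
CV = SD/mean = 0.36/1.17 = 0.3077, hence k = 1/CV² = 10.6.
Then β = k/mean = 10.6/1.17 = 9.03.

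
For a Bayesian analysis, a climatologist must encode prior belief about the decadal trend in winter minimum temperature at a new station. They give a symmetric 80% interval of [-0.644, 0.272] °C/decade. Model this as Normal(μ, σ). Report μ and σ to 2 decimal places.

A symmetric 80% interval runs μ ± z·σ with z = 1.282.
Half-width = 0.458, so σ = 0.458/1.282 = 0.36.
μ is the interval midpoint, -0.19.

μ = -0.19, σ = 0.36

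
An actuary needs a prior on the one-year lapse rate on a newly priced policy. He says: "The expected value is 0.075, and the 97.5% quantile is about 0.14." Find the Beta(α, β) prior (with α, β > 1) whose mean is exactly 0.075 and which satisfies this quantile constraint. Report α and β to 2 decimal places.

With mean 0.075 fixed, write α = 0.075s, β = 0.925s where s = α+β.
Need P(θ < 0.14) = 0.975 under Beta(0.075s, 0.925s). Normal approximation: (q−m)/√(m(1−m)/s) ≈ z_{0.975} = 1.96, so s ≈ 0.075·0.925·(1.96)²/(0.14−0.075)² = 63.1.
At s = 63.1: P(θ<0.14) ≈ 0.959. Adjusting to match 0.975 gives s ≈ 83.46.
So α = 0.075·83.46 ≈ 6.26, β = 0.925·83.46 ≈ 77.20.

α ≈ 6.26, β ≈ 77.20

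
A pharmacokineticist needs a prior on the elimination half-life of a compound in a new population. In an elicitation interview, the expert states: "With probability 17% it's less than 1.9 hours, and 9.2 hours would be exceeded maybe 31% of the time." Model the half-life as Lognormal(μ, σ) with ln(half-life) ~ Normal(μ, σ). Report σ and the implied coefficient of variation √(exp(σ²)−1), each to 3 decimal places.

If T ~ Lognormal(μ,σ) then ln T ~ Normal(μ,σ), so the p-quantile of ln T is μ + z_p·σ.
ln(1.9) = 0.6419 and ln(9.2) = 2.219; z_{0.17} = -0.9542, z_{0.69} = 0.4959.
σ = (2.219 − 0.6419)/(0.4959 − (-0.9542)) = 1.088.
μ = 0.6419 − (-0.9542)·1.088 = 1.680.
CV = √(exp(σ²)−1) = √(exp(1.1833)−1) = 1.505.

σ ≈ 1.088, CV ≈ 1.505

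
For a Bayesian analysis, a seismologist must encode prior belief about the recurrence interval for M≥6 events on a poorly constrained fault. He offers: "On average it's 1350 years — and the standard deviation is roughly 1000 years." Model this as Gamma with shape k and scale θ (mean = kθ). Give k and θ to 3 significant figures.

k ≈ 1.82, θ ≈ 741

For Gamma(k, scale θ): mean = kθ, variance = kθ², so CV = 1/√k.
CV = SD/mean = 1000/1350 = 0.7407, hence k = 1/CV² = 1.82.
Then θ = mean/k = 1350/1.82 = 741.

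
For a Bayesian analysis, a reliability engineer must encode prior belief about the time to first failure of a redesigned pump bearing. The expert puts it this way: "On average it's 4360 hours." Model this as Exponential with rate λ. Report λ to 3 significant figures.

λ ≈ 0.000229

Exponential mean = 1/λ, so λ = 1/4360.0 = 0.000229.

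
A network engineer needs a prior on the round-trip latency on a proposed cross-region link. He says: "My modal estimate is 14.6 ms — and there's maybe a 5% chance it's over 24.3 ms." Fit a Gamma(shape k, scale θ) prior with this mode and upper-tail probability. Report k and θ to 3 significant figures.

Gamma(k,θ) with k>1 has mode (k−1)θ, so θ = 14.6/(k−1).
Need P(X < 24.3) = 0.95 with θ tied to k this way. Start at k = 2, θ = 14.6: P(X<24.3) ≈ 0.496.
Too low — raise k to concentrate. Iterating converges to k ≈ 11.8.
Then θ = 14.6/(11.8−1) ≈ 1.36.

k ≈ 11.8, θ ≈ 1.36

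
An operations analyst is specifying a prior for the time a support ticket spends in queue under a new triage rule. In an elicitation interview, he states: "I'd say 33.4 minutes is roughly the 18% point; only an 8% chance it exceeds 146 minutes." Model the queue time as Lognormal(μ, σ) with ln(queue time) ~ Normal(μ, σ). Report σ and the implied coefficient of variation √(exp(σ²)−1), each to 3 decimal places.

σ ≈ 0.636, CV ≈ 0.706

If T ~ Lognormal(μ,σ) then ln T ~ Normal(μ,σ), so the p-quantile of ln T is μ + z_p·σ.
ln(33.4) = 3.509 and ln(146) = 4.984; z_{0.18} = -0.9154, z_{0.92} = 1.405.
σ = (4.984 − 3.509)/(1.405 − (-0.9154)) = 0.636.
μ = 3.509 − (-0.9154)·0.636 = 4.090.
CV = √(exp(σ²)−1) = √(exp(0.4041)−1) = 0.706.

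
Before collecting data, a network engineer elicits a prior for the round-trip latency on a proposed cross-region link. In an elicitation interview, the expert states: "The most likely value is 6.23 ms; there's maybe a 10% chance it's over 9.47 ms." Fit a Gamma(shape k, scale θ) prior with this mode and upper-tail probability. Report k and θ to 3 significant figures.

k ≈ 11.6, θ ≈ 0.586

Gamma(k,θ) with k>1 has mode (k−1)θ, so θ = 6.23/(k−1).
Need P(X < 9.47) = 0.9 with θ tied to k this way. Start at k = 2, θ = 6.23: P(X<9.47) ≈ 0.449.
Too low — raise k to concentrate. Iterating converges to k ≈ 11.6.
Then θ = 6.23/(11.6−1) ≈ 0.586.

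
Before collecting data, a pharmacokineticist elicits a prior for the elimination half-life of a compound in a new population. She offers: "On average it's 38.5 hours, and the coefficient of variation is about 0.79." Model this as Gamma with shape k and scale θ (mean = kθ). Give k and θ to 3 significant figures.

k ≈ 1.6, θ ≈ 24

For Gamma(k, scale θ): mean = kθ, variance = kθ², so CV = 1/√k.
CV = 0.79, hence k = 1/CV² = 1.6.
Then θ = mean/k = 38.5/1.6 = 24.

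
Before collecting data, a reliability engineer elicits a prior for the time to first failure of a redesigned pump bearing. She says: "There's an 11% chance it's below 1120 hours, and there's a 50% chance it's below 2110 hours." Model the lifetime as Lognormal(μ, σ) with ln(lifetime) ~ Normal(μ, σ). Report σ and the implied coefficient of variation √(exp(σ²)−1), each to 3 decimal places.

σ ≈ 0.516, CV ≈ 0.553

If T ~ Lognormal(μ,σ) then ln T ~ Normal(μ,σ), so the p-quantile of ln T is μ + z_p·σ.
ln(1120) = 7.021 and ln(2110) = 7.654; z_{0.11} = -1.227, z_{0.5} = 0.
σ = (7.654 − 7.021)/(0 − (-1.227)) = 0.516.
μ = 7.021 − (-1.227)·0.516 = 7.654.
CV = √(exp(σ²)−1) = √(exp(0.2667)−1) = 0.553.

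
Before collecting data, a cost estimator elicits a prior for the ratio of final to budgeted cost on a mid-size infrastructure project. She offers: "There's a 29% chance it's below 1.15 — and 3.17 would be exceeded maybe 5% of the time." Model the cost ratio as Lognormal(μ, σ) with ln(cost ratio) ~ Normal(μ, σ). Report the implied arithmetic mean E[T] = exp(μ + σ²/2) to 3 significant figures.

E[T] ≈ 1.65

If T ~ Lognormal(μ,σ) then ln T ~ Normal(μ,σ), so the p-quantile of ln T is μ + z_p·σ.
ln(1.15) = 0.1398 and ln(3.17) = 1.154; z_{0.29} = -0.5534, z_{0.95} = 1.645.
σ = (1.154 − 0.1398)/(1.645 − (-0.5534)) = 0.461.
μ = 0.1398 − (-0.5534)·0.461 = 0.395.
E[T] = exp(μ + σ²/2) = exp(0.395 + 0.1064) = 1.65.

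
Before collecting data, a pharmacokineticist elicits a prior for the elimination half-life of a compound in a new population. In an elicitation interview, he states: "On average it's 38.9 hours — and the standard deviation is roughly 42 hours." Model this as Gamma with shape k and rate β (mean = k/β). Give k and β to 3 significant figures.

For Gamma(k, rate β): mean = k/β, variance = k/β², so CV = 1/√k.
CV = SD/mean = 42/38.9 = 1.08, hence k = 1/CV² = 0.858.
Then β = k/mean = 0.858/38.9 = 0.0221.

k ≈ 0.858, β ≈ 0.0221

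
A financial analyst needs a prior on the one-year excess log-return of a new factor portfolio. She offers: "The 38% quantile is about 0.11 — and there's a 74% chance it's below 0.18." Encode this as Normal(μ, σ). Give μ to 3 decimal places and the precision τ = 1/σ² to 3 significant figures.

For Normal(μ,σ), the p-quantile is μ + z_p·σ. Here z_{0.38} = -0.3055, z_{0.74} = 0.6433.
So 0.11 = μ − 0.3055σ and 0.18 = μ + 0.6433σ.
Subtracting: σ = (0.18 − 0.11)/(0.6433 − (-0.3055)) = 0.074.
Then μ = 0.11 − (-0.3055)·0.074 = 0.133.
Precision τ = 1/σ² = 1/0.07378² = 184.

μ = 0.133, τ = 184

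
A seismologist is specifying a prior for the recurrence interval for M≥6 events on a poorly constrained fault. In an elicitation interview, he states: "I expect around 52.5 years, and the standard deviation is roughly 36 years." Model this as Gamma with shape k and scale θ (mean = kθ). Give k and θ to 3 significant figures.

For Gamma(k, scale θ): mean = kθ, variance = kθ², so CV = 1/√k.
CV = SD/mean = 36/52.5 = 0.6857, hence k = 1/CV² = 2.13.
Then θ = mean/k = 52.5/2.13 = 24.7.

k ≈ 2.13, θ ≈ 24.7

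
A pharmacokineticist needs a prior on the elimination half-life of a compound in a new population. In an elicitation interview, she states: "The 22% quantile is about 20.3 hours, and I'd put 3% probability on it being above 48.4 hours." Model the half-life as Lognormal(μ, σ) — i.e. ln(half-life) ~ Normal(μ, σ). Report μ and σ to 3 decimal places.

μ ≈ 3.264, σ ≈ 0.328

If T ~ Lognormal(μ,σ) then ln T ~ Normal(μ,σ), so the p-quantile of ln T is μ + z_p·σ.
ln(20.3) = 3.011 and ln(48.4) = 3.879; z_{0.22} = -0.7722, z_{0.97} = 1.881.
σ = (3.879 − 3.011)/(1.881 − (-0.7722)) = 0.328.
μ = 3.011 − (-0.7722)·0.328 = 3.264.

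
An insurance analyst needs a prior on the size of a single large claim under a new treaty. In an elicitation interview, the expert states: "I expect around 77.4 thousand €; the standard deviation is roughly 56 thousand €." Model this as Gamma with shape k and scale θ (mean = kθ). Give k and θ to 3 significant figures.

For Gamma(k, scale θ): mean = kθ, variance = kθ², so CV = 1/√k.
CV = SD/mean = 56/77.4 = 0.7235, hence k = 1/CV² = 1.91.
Then θ = mean/k = 77.4/1.91 = 40.5.

k ≈ 1.91, θ ≈ 40.5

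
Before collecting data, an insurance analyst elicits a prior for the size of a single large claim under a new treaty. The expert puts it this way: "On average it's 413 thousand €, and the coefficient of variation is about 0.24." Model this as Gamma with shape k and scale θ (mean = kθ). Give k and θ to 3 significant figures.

k ≈ 17.4, θ ≈ 23.8

For Gamma(k, scale θ): mean = kθ, variance = kθ², so CV = 1/√k.
CV = 0.24, hence k = 1/CV² = 17.4.
Then θ = mean/k = 413/17.4 = 23.8.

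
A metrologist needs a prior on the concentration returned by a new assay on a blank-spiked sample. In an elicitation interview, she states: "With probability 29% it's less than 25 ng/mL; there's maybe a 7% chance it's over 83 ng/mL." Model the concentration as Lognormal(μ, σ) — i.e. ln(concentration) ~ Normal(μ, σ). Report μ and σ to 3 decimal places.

μ ≈ 3.546, σ ≈ 0.591

If T ~ Lognormal(μ,σ) then ln T ~ Normal(μ,σ), so the p-quantile of ln T is μ + z_p·σ.
ln(25) = 3.219 and ln(83) = 4.419; z_{0.29} = -0.5534, z_{0.93} = 1.476.
σ = (4.419 − 3.219)/(1.476 − (-0.5534)) = 0.591.
μ = 3.219 − (-0.5534)·0.591 = 3.546.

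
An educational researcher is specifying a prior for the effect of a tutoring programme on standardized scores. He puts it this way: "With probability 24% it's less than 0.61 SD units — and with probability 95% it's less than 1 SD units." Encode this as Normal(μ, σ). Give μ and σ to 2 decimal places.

The p-quantile of Normal(μ,σ) is μ + z_p·σ, with z_{0.24} = -0.7063 and z_{0.95} = 1.645.
Eliminate σ: μ = (z₂·x₁ − z₁·x₂)/(z₂ − z₁) = (1.645·0.61 − (-0.7063)·1)/2.351 = 0.73.
Then σ = (x₂ − x₁)/(z₂ − z₁) = (1 − 0.61)/2.351 = 0.17.

μ = 0.73, σ = 0.17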